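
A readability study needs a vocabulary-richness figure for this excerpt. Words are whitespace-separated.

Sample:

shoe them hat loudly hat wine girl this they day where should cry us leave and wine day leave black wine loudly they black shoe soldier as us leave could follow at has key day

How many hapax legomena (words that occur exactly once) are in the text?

14

Frequencies: wine:3, day:3, leave:3, shoe:2, hat:2, loudly:2, they:2, us:2, black:2, them:1, girl:1, this:1, where:1, should:1, cry:1, and:1, soldier:1, as:1, could:1, follow:1, … (3 more, each freq 1)
Hapax (freq=1): and, as, at, could, cry, follow, girl, has, key, should, soldier, them, this, where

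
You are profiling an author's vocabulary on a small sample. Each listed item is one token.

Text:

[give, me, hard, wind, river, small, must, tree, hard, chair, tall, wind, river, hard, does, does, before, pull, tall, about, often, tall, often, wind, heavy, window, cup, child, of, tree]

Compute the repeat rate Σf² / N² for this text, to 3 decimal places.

0.062

Frequencies: hard:3, wind:3, tall:3, river:2, tree:2, does:2, often:2, give:1, me:1, small:1, must:1, chair:1, before:1, pull:1, about:1, heavy:1, window:1, cup:1, child:1, of:1
Σf² = 56; N² = 900
Repeat rate = 56 / 900 = 0.062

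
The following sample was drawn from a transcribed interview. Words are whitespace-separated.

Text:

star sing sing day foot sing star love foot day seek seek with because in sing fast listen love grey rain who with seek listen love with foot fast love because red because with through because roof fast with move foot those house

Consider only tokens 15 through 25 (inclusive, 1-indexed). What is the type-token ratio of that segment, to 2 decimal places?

0.91

Segment tokens 15–25: in, sing, fast, listen, love, grey, rain, who, with, seek, listen
Segment N = 11, segment V = 10.
TTR = 10 / 11 = 0.91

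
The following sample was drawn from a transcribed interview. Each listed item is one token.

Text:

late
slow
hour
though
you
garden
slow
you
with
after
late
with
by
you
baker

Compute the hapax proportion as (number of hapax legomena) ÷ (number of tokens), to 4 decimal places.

Frequencies: you:3, late:2, slow:2, with:2, hour:1, though:1, garden:1, after:1, by:1, baker:1
Hapax count = 6; token count = 15.
Ratio = 6 / 15 = 0.4000

0.4000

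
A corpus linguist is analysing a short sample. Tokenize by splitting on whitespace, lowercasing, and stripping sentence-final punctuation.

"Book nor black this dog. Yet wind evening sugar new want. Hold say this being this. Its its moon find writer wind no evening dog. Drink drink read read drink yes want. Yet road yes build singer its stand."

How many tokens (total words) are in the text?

39

Tokens: book, nor, black, this, dog, yet, wind, evening, sugar, new, want, hold, say, this, being, this, its, its, moon, find, writer, wind, no, evening, dog, drink, drink, read, read, drink, yes, want, yet, road, yes, build, singer, its, stand
N = 39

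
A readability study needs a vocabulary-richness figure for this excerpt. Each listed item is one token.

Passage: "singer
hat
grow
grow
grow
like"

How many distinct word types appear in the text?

4

Distinct types: {grow, hat, like, singer}
V = 4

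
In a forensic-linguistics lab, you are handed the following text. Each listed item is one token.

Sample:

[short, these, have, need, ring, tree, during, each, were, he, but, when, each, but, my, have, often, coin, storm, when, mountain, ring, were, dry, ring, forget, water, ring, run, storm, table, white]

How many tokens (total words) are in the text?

Tokens: short, these, have, need, ring, tree, during, each, were, he, but, when, each, but, my, have, often, coin, storm, when, mountain, ring, were, dry, ring, forget, water, ring, run, storm, table, white
N = 32

32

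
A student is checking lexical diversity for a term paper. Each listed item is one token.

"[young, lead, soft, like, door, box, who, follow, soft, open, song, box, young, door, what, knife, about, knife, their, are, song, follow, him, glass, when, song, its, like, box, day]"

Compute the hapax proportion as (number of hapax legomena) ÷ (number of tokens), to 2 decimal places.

Frequencies: box:3, song:3, young:2, soft:2, like:2, door:2, follow:2, knife:2, lead:1, who:1, open:1, what:1, about:1, their:1, are:1, him:1, glass:1, when:1, its:1, day:1
Hapax count = 12; token count = 30.
Ratio = 12 / 30 = 0.40

0.40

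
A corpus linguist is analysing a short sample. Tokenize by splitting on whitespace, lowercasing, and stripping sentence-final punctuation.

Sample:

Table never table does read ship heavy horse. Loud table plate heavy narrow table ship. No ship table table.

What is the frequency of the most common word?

Frequencies: table:6, ship:3, heavy:2, never:1, does:1, read:1, horse:1, loud:1, plate:1, narrow:1, no:1
Most common: 'table' with frequency 6.

6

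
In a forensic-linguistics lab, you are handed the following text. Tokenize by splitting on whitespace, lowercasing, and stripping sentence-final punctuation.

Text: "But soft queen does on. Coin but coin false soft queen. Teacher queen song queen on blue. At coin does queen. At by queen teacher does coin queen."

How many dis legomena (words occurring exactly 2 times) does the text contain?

Frequencies: queen:7, coin:4, does:3, but:2, soft:2, on:2, teacher:2, at:2, false:1, song:1, blue:1, by:1
Words with frequency 2: at, but, on, soft, teacher

5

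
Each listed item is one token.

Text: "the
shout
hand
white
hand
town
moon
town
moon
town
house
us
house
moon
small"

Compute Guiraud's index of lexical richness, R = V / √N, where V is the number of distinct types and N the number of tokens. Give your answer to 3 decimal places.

2.324

N = 15, V = 9.
√N = 3.872983
R = 9 / 3.872983 = 2.324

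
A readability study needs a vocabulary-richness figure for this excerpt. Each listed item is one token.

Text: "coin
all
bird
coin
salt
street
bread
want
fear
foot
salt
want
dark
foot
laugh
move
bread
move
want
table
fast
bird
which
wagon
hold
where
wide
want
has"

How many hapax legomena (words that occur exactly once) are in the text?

Frequencies: want:4, coin:2, bird:2, salt:2, bread:2, foot:2, move:2, all:1, street:1, fear:1, dark:1, laugh:1, table:1, fast:1, which:1, wagon:1, hold:1, where:1, wide:1, has:1
Hapax (freq=1): all, dark, fast, fear, has, hold, laugh, street, table, wagon, where, which, wide

13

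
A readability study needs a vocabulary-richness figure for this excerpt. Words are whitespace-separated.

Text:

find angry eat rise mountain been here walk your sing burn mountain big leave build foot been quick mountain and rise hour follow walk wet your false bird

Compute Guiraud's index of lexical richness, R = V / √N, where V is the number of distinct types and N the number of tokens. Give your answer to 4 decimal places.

4.1576

N = 28, V = 22.
√N = 5.291503
R = 22 / 5.291503 = 4.1576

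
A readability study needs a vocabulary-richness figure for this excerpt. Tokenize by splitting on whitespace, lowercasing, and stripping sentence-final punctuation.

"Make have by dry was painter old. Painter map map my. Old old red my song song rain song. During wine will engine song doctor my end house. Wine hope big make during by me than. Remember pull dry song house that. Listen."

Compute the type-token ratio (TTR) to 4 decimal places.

N = 43 tokens, V = 27 types.
TTR = V / N = 27 / 43 = 0.6279

0.6279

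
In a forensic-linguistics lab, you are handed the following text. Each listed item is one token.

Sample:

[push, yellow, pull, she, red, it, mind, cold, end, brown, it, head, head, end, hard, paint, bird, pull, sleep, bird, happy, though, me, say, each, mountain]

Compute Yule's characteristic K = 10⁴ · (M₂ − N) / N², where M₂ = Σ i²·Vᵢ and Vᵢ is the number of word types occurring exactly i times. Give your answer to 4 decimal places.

147.9290

Frequencies: pull:2, it:2, end:2, head:2, bird:2, push:1, yellow:1, she:1, red:1, mind:1, cold:1, brown:1, hard:1, paint:1, sleep:1, happy:1, though:1, me:1, say:1, each:1, … (1 more, each freq 1)
N = 26. Frequency spectrum: V_1=16, V_2=5
M₂ = 1²·16 + 2²·5 = 36
K = 10000 × (36 − 26) / 26² = 147.9290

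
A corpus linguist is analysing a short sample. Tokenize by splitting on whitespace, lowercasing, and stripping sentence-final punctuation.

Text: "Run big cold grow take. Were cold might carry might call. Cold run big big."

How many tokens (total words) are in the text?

15

Tokens: run, big, cold, grow, take, were, cold, might, carry, might, call, cold, run, big, big
N = 15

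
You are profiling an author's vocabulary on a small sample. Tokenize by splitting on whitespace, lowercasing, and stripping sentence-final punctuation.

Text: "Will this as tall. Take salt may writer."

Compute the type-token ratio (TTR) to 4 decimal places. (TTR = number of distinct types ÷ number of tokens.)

N = 8 tokens, V = 8 types.
TTR = V / N = 8 / 8 = 1.0000

1.0000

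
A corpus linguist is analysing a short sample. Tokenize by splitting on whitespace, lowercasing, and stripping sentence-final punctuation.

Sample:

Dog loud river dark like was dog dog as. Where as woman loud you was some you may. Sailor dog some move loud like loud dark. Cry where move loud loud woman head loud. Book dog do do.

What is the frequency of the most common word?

Frequencies: loud:7, dog:5, dark:2, like:2, was:2, as:2, where:2, woman:2, you:2, some:2, move:2, do:2, river:1, may:1, sailor:1, cry:1, head:1, book:1
Most common: 'loud' with frequency 7.

7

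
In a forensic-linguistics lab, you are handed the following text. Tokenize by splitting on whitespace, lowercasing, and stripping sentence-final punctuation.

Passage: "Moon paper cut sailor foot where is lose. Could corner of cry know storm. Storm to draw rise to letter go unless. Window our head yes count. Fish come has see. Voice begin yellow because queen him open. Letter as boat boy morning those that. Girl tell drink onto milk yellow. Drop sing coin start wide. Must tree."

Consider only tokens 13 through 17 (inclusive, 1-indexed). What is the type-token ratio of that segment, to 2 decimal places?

Segment tokens 13–17: know, storm, storm, to, draw
Segment N = 5, segment V = 4.
TTR = 4 / 5 = 0.80

0.80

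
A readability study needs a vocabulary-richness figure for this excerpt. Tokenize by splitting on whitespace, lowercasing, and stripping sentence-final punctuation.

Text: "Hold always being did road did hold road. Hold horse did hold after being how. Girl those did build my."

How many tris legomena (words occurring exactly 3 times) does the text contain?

Frequencies: hold:4, did:4, being:2, road:2, always:1, horse:1, after:1, how:1, girl:1, those:1, build:1, my:1
Words with frequency 3: (none)

0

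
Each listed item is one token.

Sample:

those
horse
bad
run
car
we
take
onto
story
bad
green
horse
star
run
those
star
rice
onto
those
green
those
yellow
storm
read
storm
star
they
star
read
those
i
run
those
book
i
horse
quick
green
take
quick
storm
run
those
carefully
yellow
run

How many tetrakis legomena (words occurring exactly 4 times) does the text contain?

1

Frequencies: those:7, run:5, star:4, horse:3, green:3, storm:3, bad:2, take:2, onto:2, yellow:2, read:2, i:2, quick:2, car:1, we:1, story:1, rice:1, they:1, book:1, carefully:1
Words with frequency 4: star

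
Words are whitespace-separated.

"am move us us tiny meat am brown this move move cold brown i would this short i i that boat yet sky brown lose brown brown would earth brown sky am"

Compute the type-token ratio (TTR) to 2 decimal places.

0.53

N = 32 tokens, V = 17 types.
TTR = V / N = 17 / 32 = 0.53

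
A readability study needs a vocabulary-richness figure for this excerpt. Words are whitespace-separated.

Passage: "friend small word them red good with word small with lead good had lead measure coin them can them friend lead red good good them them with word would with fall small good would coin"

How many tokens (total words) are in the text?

35

Tokens: friend, small, word, them, red, good, with, word, small, with, lead, good, had, lead, measure, coin, them, can, them, friend, lead, red, good, good, them, them, with, word, would, with, fall, small, good, would, coin
N = 35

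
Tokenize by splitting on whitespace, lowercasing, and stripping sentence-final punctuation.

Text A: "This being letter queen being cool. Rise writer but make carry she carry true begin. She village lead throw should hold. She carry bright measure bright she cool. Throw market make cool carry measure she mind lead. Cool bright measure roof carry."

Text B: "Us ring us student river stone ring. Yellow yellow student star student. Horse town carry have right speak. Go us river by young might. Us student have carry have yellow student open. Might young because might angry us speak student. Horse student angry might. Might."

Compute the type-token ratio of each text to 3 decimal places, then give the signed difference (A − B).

0.104

TTR(A) = 23/42 = 0.548
TTR(B) = 20/45 = 0.444
Difference = 0.548 − 0.444 = 0.104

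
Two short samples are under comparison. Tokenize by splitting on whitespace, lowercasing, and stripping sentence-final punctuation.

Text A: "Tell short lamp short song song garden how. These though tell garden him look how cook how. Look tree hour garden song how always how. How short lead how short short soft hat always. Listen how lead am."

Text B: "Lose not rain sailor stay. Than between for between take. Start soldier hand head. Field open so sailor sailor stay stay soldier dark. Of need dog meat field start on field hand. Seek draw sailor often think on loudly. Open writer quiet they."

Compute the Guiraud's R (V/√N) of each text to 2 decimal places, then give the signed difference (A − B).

-1.49

A: V=19, N=38, R=3.08
B: V=30, N=43, R=4.57
Difference = 3.08 − 4.57 = -1.49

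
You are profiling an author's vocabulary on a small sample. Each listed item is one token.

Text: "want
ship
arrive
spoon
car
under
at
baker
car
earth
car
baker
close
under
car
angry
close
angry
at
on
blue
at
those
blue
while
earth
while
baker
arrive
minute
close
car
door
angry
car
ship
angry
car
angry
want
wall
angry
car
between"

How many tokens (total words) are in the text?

44

Tokens: want, ship, arrive, spoon, car, under, at, baker, car, earth, car, baker, close, under, car, angry, close, angry, at, on, blue, at, those, blue, while, earth, while, baker, arrive, minute, close, car, door, angry, car, ship, angry, car, angry, want, wall, angry, car, between
N = 44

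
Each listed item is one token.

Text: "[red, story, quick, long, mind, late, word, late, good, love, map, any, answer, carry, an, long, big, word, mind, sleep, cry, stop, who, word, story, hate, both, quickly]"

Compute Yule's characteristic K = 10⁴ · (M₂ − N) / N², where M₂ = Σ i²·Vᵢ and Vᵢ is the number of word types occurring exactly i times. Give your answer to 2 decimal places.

Frequencies: word:3, story:2, long:2, mind:2, late:2, red:1, quick:1, good:1, love:1, map:1, any:1, answer:1, carry:1, an:1, big:1, sleep:1, cry:1, stop:1, who:1, hate:1, … (2 more, each freq 1)
N = 28. Frequency spectrum: V_1=17, V_2=4, V_3=1
M₂ = 1²·17 + 2²·4 + 3²·1 = 42
K = 10000 × (42 − 28) / 28² = 178.57

178.57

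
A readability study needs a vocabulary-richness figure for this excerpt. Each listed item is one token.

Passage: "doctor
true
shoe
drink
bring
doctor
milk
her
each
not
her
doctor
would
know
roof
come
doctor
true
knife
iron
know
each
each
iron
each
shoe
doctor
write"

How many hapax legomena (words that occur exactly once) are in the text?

Frequencies: doctor:5, each:4, true:2, shoe:2, her:2, know:2, iron:2, drink:1, bring:1, milk:1, not:1, would:1, roof:1, come:1, knife:1, write:1
Hapax (freq=1): bring, come, drink, knife, milk, not, roof, would, write

9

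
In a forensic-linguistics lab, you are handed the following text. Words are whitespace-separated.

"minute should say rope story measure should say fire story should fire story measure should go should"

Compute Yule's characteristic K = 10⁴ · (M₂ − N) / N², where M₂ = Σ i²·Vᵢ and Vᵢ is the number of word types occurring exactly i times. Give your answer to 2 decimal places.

1107.27

Frequencies: should:5, story:3, say:2, measure:2, fire:2, minute:1, rope:1, go:1
N = 17. Frequency spectrum: V_1=3, V_2=3, V_3=1, V_5=1
M₂ = 1²·3 + 2²·3 + 3²·1 + 5²·1 = 49
K = 10000 × (49 − 17) / 17² = 1107.27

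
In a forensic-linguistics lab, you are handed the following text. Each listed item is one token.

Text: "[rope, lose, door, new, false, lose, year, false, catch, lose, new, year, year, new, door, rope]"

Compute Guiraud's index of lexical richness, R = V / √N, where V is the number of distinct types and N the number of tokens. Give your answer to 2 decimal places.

N = 16, V = 7.
√N = 4.000000
R = 7 / 4.000000 = 1.75

1.75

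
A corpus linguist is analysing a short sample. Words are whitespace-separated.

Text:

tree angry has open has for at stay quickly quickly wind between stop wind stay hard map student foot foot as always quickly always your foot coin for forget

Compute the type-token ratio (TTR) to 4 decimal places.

0.6897

N = 29 tokens, V = 20 types.
TTR = V / N = 20 / 29 = 0.6897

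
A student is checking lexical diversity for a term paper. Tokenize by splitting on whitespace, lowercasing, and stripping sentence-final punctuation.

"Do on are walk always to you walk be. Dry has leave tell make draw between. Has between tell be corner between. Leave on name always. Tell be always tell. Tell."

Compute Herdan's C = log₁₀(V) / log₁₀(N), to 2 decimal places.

N = 31, V = 17.
log₁₀(V) = 1.230449, log₁₀(N) = 1.491362
C = 1.230449 / 1.491362 = 0.83

0.83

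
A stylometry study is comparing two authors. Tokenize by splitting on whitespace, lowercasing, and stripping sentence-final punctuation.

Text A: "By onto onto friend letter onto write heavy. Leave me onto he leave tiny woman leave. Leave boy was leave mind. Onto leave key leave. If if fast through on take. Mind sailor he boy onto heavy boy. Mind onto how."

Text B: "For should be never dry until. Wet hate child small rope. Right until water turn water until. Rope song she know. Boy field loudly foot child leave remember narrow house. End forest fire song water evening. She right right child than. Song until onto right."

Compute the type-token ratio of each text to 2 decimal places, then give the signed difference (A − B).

-0.15

TTR(A) = 22/41 = 0.54
TTR(B) = 31/45 = 0.69
Difference = 0.54 − 0.69 = -0.15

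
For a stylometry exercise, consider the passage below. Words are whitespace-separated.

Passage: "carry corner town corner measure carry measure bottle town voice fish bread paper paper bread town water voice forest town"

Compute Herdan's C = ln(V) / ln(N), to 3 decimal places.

0.800

N = 20, V = 11.
ln(V) = 2.397895, ln(N) = 2.995732
C = 2.397895 / 2.995732 = 0.800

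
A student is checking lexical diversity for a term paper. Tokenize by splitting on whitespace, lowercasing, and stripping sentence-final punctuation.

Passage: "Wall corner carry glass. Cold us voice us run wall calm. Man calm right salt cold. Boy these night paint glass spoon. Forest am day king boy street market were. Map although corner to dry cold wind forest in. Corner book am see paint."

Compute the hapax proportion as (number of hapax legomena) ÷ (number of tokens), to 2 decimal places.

0.50

Frequencies: corner:3, cold:3, wall:2, glass:2, us:2, calm:2, boy:2, paint:2, forest:2, am:2, carry:1, voice:1, run:1, man:1, right:1, salt:1, these:1, night:1, spoon:1, day:1, … (12 more, each freq 1)
Hapax count = 22; token count = 44.
Ratio = 22 / 44 = 0.50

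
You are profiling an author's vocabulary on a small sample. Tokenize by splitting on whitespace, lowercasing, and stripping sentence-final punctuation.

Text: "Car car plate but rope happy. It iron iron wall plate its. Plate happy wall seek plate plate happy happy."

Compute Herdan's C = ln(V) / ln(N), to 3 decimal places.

N = 20, V = 10.
ln(V) = 2.302585, ln(N) = 2.995732
C = 2.302585 / 2.995732 = 0.769

0.769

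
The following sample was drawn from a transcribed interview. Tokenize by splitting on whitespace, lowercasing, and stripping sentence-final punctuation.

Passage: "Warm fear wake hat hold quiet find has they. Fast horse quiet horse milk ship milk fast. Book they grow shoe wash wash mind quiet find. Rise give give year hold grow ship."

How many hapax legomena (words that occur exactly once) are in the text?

Frequencies: quiet:3, hold:2, find:2, they:2, fast:2, horse:2, milk:2, ship:2, grow:2, wash:2, give:2, warm:1, fear:1, wake:1, hat:1, has:1, book:1, shoe:1, mind:1, rise:1, … (1 more, each freq 1)
Hapax (freq=1): book, fear, has, hat, mind, rise, shoe, wake, warm, year

10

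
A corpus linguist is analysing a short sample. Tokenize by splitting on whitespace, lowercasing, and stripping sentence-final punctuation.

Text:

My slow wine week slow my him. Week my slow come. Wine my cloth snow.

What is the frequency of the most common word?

Frequencies: my:4, slow:3, wine:2, week:2, him:1, come:1, cloth:1, snow:1
Most common: 'my' with frequency 4.

4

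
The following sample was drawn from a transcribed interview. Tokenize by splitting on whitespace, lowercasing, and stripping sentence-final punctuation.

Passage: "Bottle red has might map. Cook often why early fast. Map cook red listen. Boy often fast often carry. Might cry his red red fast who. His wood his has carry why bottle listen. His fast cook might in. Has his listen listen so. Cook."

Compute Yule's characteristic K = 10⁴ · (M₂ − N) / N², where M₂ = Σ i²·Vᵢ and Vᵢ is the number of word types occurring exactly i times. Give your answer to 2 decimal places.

464.20

Frequencies: his:5, red:4, cook:4, fast:4, listen:4, has:3, might:3, often:3, bottle:2, map:2, why:2, carry:2, early:1, boy:1, cry:1, who:1, wood:1, in:1, so:1
N = 45. Frequency spectrum: V_1=7, V_2=4, V_3=3, V_4=4, V_5=1
M₂ = 1²·7 + 2²·4 + 3²·3 + 4²·4 + 5²·1 = 139
K = 10000 × (139 − 45) / 45² = 464.20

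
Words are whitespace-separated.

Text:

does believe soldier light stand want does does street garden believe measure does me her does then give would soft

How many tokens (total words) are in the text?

20

Tokens: does, believe, soldier, light, stand, want, does, does, street, garden, believe, measure, does, me, her, does, then, give, would, soft
N = 20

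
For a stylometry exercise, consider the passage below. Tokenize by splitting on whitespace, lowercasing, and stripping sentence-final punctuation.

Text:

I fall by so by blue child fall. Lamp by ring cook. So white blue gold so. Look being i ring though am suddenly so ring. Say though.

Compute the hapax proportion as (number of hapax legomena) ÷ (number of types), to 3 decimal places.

0.588

Frequencies: so:4, by:3, ring:3, i:2, fall:2, blue:2, though:2, child:1, lamp:1, cook:1, white:1, gold:1, look:1, being:1, am:1, suddenly:1, say:1
Hapax count = 10; type count = 17.
Ratio = 10 / 17 = 0.588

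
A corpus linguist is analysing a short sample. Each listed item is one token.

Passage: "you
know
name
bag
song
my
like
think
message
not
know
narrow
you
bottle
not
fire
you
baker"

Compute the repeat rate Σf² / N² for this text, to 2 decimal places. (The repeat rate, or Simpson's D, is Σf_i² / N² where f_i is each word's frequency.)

Frequencies: you:3, know:2, not:2, name:1, bag:1, song:1, my:1, like:1, think:1, message:1, narrow:1, bottle:1, fire:1, baker:1
Σf² = 28; N² = 324
Repeat rate = 28 / 324 = 0.09

0.09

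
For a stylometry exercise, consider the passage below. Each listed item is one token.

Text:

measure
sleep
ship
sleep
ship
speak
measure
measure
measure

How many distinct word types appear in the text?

Distinct types: {measure, ship, sleep, speak}
V = 4

4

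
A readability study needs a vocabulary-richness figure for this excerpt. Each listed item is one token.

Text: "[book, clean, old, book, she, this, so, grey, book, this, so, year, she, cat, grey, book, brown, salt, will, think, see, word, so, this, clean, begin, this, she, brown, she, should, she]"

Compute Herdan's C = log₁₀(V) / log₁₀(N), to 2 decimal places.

N = 32, V = 17.
log₁₀(V) = 1.230449, log₁₀(N) = 1.505150
C = 1.230449 / 1.505150 = 0.82

0.82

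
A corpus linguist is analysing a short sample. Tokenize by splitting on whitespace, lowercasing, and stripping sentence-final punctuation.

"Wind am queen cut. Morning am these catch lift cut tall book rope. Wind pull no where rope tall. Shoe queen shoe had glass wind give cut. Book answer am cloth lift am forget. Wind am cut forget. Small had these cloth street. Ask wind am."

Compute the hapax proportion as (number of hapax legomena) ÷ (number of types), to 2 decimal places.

0.46

Frequencies: am:6, wind:5, cut:4, queen:2, these:2, lift:2, tall:2, book:2, rope:2, shoe:2, had:2, cloth:2, forget:2, morning:1, catch:1, pull:1, no:1, where:1, glass:1, give:1, … (4 more, each freq 1)
Hapax count = 11; type count = 24.
Ratio = 11 / 24 = 0.46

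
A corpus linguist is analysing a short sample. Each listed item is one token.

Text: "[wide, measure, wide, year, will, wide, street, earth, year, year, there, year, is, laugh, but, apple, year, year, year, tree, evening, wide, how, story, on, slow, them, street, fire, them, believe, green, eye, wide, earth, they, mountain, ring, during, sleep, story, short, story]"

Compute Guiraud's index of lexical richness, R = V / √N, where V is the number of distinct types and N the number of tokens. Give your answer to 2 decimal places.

N = 43, V = 28.
√N = 6.557439
R = 28 / 6.557439 = 4.27

4.27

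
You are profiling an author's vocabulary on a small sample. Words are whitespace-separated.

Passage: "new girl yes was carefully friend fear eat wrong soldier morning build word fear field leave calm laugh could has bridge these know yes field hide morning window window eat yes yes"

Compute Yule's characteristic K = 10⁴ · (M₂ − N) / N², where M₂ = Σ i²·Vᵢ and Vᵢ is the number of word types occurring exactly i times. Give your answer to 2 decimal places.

Frequencies: yes:4, fear:2, eat:2, morning:2, field:2, window:2, new:1, girl:1, was:1, carefully:1, friend:1, wrong:1, soldier:1, build:1, word:1, leave:1, calm:1, laugh:1, could:1, has:1, … (4 more, each freq 1)
N = 32. Frequency spectrum: V_1=18, V_2=5, V_4=1
M₂ = 1²·18 + 2²·5 + 4²·1 = 54
K = 10000 × (54 − 32) / 32² = 214.84

214.84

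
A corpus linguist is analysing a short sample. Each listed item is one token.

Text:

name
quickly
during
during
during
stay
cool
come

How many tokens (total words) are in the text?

Tokens: name, quickly, during, during, during, stay, cool, come
N = 8

8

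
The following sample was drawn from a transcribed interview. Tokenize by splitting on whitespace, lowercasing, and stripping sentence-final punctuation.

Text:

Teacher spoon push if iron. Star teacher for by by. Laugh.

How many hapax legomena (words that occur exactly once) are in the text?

7

Frequencies: teacher:2, by:2, spoon:1, push:1, if:1, iron:1, star:1, for:1, laugh:1
Hapax (freq=1): for, if, iron, laugh, push, spoon, star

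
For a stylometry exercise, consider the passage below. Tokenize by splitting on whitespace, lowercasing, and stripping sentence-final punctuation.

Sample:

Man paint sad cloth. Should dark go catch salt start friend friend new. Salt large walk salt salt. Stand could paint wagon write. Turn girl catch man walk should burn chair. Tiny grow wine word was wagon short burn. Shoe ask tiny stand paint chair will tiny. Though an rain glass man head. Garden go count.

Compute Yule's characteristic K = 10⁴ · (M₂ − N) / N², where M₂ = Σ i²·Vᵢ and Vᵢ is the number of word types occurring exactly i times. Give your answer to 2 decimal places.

153.06

Frequencies: salt:4, man:3, paint:3, tiny:3, should:2, go:2, catch:2, friend:2, walk:2, stand:2, wagon:2, burn:2, chair:2, sad:1, cloth:1, dark:1, start:1, new:1, large:1, could:1, … (18 more, each freq 1)
N = 56. Frequency spectrum: V_1=25, V_2=9, V_3=3, V_4=1
M₂ = 1²·25 + 2²·9 + 3²·3 + 4²·1 = 104
K = 10000 × (104 − 56) / 56² = 153.06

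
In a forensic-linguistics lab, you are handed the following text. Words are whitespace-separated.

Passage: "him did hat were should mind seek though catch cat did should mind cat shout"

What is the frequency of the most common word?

2

Frequencies: did:2, should:2, mind:2, cat:2, him:1, hat:1, were:1, seek:1, though:1, catch:1, shout:1
Most common: 'did' with frequency 2.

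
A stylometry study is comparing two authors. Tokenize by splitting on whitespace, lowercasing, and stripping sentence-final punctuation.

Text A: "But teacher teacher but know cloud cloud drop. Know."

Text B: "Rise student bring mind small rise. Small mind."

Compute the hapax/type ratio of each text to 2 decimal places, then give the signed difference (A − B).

-0.20

A: hapax=1, V=5, ratio=0.20
B: hapax=2, V=5, ratio=0.40
Difference = 0.20 − 0.40 = -0.20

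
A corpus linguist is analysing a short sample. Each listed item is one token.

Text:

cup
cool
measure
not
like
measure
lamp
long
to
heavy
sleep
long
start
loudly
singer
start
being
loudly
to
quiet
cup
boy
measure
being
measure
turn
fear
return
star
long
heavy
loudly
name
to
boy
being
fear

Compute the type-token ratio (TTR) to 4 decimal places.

0.5676

N = 37 tokens, V = 21 types.
TTR = V / N = 21 / 37 = 0.5676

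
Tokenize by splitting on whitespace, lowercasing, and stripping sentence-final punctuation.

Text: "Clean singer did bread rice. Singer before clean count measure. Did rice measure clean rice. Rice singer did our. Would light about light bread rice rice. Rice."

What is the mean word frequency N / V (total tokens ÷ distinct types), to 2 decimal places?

N = 27 tokens, V = 12 types.
Mean frequency = N / V = 27 / 12 = 2.25

2.25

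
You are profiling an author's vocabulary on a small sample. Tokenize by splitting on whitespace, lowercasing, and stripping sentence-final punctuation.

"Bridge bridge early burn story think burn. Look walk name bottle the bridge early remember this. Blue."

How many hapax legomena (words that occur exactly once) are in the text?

Frequencies: bridge:3, early:2, burn:2, story:1, think:1, look:1, walk:1, name:1, bottle:1, the:1, remember:1, this:1, blue:1
Hapax (freq=1): blue, bottle, look, name, remember, story, the, think, this, walk

10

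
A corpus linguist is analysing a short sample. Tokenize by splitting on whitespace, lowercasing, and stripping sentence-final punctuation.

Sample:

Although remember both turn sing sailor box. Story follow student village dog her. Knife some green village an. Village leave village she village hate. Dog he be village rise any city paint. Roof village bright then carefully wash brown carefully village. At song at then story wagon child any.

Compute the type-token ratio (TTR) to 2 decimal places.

N = 49 tokens, V = 36 types.
TTR = V / N = 36 / 49 = 0.73

0.73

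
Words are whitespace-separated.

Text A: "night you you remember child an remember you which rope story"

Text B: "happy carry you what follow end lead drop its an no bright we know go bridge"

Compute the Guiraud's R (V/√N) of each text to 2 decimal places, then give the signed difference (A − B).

-1.59

A: V=8, N=11, R=2.41
B: V=16, N=16, R=4.00
Difference = 2.41 − 4.00 = -1.59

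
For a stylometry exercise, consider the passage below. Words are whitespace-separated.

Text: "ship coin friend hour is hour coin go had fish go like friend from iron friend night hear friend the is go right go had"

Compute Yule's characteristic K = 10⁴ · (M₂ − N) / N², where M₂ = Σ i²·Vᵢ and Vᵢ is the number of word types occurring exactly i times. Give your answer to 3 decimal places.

Frequencies: friend:4, go:4, coin:2, hour:2, is:2, had:2, ship:1, fish:1, like:1, from:1, iron:1, night:1, hear:1, the:1, right:1
N = 25. Frequency spectrum: V_1=9, V_2=4, V_4=2
M₂ = 1²·9 + 2²·4 + 4²·2 = 57
K = 10000 × (57 − 25) / 25² = 512.000

512.000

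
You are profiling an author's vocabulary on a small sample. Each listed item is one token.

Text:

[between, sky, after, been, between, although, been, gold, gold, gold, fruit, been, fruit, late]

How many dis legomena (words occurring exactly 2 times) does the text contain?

2

Frequencies: been:3, gold:3, between:2, fruit:2, sky:1, after:1, although:1, late:1
Words with frequency 2: between, fruit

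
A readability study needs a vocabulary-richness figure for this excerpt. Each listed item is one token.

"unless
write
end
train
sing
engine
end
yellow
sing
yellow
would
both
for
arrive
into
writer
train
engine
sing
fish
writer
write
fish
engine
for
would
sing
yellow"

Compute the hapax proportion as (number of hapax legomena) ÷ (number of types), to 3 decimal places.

0.286

Frequencies: sing:4, engine:3, yellow:3, write:2, end:2, train:2, would:2, for:2, writer:2, fish:2, unless:1, both:1, arrive:1, into:1
Hapax count = 4; type count = 14.
Ratio = 4 / 14 = 0.286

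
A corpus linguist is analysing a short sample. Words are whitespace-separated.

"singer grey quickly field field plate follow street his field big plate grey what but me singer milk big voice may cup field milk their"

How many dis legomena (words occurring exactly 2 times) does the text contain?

5

Frequencies: field:4, singer:2, grey:2, plate:2, big:2, milk:2, quickly:1, follow:1, street:1, his:1, what:1, but:1, me:1, voice:1, may:1, cup:1, their:1
Words with frequency 2: big, grey, milk, plate, singer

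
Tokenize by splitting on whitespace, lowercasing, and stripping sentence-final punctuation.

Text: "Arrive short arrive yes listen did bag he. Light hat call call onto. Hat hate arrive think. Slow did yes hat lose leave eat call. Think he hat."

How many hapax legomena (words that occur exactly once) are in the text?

Frequencies: hat:4, arrive:3, call:3, yes:2, did:2, he:2, think:2, short:1, listen:1, bag:1, light:1, onto:1, hate:1, slow:1, lose:1, leave:1, eat:1
Hapax (freq=1): bag, eat, hate, leave, light, listen, lose, onto, short, slow

10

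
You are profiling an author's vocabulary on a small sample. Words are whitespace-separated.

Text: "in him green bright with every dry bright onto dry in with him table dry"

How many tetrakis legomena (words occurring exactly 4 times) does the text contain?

0

Frequencies: dry:3, in:2, him:2, bright:2, with:2, green:1, every:1, onto:1, table:1
Words with frequency 4: (none)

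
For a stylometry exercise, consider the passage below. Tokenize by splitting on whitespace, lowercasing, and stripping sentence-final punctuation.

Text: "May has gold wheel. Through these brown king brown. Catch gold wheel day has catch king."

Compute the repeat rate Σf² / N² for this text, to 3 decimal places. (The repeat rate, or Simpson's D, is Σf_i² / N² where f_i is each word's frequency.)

0.109

Frequencies: has:2, gold:2, wheel:2, brown:2, king:2, catch:2, may:1, through:1, these:1, day:1
Σf² = 28; N² = 256
Repeat rate = 28 / 256 = 0.109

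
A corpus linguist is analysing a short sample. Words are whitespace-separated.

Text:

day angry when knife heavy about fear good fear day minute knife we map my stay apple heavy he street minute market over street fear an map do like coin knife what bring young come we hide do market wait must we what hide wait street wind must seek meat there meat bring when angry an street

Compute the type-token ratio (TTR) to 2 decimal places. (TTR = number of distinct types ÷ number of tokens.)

N = 57 tokens, V = 33 types.
TTR = V / N = 33 / 57 = 0.58

0.58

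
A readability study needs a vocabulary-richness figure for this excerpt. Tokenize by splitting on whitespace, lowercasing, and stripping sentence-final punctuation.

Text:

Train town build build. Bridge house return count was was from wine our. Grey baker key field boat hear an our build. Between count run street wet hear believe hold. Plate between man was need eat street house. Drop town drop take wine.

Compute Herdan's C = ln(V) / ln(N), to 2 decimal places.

0.90

N = 43, V = 30.
ln(V) = 3.401197, ln(N) = 3.761200
C = 3.401197 / 3.761200 = 0.90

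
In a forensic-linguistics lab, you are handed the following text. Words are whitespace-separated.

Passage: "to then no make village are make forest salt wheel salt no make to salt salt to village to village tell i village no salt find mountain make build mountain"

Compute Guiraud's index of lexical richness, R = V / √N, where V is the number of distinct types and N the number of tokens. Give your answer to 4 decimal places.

N = 30, V = 14.
√N = 5.477226
R = 14 / 5.477226 = 2.5560

2.5560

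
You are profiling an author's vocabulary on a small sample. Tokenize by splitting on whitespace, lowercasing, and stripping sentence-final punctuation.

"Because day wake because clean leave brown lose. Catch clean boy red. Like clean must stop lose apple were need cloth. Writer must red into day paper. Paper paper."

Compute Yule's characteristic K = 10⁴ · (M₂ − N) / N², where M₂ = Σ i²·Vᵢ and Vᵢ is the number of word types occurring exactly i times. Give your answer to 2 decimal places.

Frequencies: clean:3, paper:3, because:2, day:2, lose:2, red:2, must:2, wake:1, leave:1, brown:1, catch:1, boy:1, like:1, stop:1, apple:1, were:1, need:1, cloth:1, writer:1, into:1
N = 29. Frequency spectrum: V_1=13, V_2=5, V_3=2
M₂ = 1²·13 + 2²·5 + 3²·2 = 51
K = 10000 × (51 − 29) / 29² = 261.59

261.59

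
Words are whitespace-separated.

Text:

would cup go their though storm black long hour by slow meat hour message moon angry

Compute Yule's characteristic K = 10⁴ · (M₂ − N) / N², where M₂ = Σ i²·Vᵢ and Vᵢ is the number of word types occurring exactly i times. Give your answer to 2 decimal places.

Frequencies: hour:2, would:1, cup:1, go:1, their:1, though:1, storm:1, black:1, long:1, by:1, slow:1, meat:1, message:1, moon:1, angry:1
N = 16. Frequency spectrum: V_1=14, V_2=1
M₂ = 1²·14 + 2²·1 = 18
K = 10000 × (18 − 16) / 16² = 78.13

78.13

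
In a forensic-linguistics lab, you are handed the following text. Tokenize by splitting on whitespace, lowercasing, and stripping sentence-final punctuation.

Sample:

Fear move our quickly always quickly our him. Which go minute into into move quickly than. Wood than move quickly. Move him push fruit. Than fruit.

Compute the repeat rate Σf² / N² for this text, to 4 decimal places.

Frequencies: move:4, quickly:4, than:3, our:2, him:2, into:2, fruit:2, fear:1, always:1, which:1, go:1, minute:1, wood:1, push:1
Σf² = 64; N² = 676
Repeat rate = 64 / 676 = 0.0947

0.0947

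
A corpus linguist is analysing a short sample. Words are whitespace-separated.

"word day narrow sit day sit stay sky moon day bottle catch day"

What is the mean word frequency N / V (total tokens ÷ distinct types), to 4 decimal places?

1.4444

N = 13 tokens, V = 9 types.
Mean frequency = N / V = 13 / 9 = 1.4444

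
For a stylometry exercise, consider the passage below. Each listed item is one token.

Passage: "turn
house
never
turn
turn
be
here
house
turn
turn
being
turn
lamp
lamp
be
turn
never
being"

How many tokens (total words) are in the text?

18

Tokens: turn, house, never, turn, turn, be, here, house, turn, turn, being, turn, lamp, lamp, be, turn, never, being
N = 18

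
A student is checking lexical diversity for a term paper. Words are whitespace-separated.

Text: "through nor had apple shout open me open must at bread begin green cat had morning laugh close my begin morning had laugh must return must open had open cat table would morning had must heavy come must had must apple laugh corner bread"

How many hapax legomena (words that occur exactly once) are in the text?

14

Frequencies: had:6, must:6, open:4, morning:3, laugh:3, apple:2, bread:2, begin:2, cat:2, through:1, nor:1, shout:1, me:1, at:1, green:1, close:1, my:1, return:1, table:1, would:1, … (3 more, each freq 1)
Hapax (freq=1): at, close, come, corner, green, heavy, me, my, nor, return, shout, table, through, would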